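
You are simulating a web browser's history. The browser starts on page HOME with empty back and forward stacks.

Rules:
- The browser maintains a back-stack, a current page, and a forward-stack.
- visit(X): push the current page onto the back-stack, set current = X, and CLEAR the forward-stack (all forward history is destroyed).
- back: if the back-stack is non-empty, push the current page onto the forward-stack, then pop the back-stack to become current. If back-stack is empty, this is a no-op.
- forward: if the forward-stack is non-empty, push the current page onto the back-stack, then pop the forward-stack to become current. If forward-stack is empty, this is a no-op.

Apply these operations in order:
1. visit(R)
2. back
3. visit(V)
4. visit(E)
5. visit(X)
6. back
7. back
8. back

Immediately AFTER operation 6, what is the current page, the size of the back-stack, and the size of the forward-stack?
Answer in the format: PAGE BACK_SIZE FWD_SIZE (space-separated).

After 1 (visit(R)): cur=R back=1 fwd=0
After 2 (back): cur=HOME back=0 fwd=1
After 3 (visit(V)): cur=V back=1 fwd=0
After 4 (visit(E)): cur=E back=2 fwd=0
After 5 (visit(X)): cur=X back=3 fwd=0
After 6 (back): cur=E back=2 fwd=1

E 2 1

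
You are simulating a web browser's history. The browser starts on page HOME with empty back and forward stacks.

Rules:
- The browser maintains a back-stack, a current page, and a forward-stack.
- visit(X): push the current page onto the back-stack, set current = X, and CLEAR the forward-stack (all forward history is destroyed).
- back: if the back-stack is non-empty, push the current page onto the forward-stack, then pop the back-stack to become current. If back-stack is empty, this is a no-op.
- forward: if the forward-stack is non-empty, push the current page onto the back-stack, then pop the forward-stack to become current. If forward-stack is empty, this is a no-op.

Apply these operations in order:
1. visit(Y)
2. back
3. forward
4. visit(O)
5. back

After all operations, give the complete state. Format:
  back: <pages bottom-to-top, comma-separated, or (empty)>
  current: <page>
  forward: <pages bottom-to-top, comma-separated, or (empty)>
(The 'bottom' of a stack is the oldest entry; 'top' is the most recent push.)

After 1 (visit(Y)): cur=Y back=1 fwd=0
After 2 (back): cur=HOME back=0 fwd=1
After 3 (forward): cur=Y back=1 fwd=0
After 4 (visit(O)): cur=O back=2 fwd=0
After 5 (back): cur=Y back=1 fwd=1

Answer: back: HOME
current: Y
forward: O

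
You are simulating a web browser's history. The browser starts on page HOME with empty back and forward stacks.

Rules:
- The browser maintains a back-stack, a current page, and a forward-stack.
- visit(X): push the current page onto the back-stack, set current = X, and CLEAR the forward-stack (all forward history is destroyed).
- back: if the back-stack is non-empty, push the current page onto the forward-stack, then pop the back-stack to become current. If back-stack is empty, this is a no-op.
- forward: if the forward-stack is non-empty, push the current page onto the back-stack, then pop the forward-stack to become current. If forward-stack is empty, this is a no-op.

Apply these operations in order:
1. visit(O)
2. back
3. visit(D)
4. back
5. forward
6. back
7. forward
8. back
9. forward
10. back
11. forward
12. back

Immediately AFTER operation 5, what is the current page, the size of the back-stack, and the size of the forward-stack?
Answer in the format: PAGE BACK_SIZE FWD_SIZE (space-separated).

After 1 (visit(O)): cur=O back=1 fwd=0
After 2 (back): cur=HOME back=0 fwd=1
After 3 (visit(D)): cur=D back=1 fwd=0
After 4 (back): cur=HOME back=0 fwd=1
After 5 (forward): cur=D back=1 fwd=0

D 1 0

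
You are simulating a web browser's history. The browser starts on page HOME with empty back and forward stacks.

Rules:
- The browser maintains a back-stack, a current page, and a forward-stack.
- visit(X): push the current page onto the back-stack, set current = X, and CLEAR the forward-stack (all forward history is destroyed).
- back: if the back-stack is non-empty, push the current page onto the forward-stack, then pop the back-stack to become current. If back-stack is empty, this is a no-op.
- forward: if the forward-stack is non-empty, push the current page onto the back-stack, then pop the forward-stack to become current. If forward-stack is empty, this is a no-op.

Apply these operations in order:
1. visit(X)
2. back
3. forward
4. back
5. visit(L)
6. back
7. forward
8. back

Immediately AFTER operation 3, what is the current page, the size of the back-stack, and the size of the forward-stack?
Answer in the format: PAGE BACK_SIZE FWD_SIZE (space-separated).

After 1 (visit(X)): cur=X back=1 fwd=0
After 2 (back): cur=HOME back=0 fwd=1
After 3 (forward): cur=X back=1 fwd=0

X 1 0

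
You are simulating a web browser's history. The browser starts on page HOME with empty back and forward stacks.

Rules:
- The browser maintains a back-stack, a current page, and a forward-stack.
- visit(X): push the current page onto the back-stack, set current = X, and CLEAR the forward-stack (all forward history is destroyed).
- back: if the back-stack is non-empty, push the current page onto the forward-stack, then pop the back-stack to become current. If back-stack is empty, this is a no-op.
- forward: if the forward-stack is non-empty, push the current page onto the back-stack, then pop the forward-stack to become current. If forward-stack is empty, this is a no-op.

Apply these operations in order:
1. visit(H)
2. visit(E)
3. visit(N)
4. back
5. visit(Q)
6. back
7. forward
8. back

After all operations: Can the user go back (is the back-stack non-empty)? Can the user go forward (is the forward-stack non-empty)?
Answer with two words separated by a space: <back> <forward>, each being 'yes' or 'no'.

Answer: yes yes

Derivation:
After 1 (visit(H)): cur=H back=1 fwd=0
After 2 (visit(E)): cur=E back=2 fwd=0
After 3 (visit(N)): cur=N back=3 fwd=0
After 4 (back): cur=E back=2 fwd=1
After 5 (visit(Q)): cur=Q back=3 fwd=0
After 6 (back): cur=E back=2 fwd=1
After 7 (forward): cur=Q back=3 fwd=0
After 8 (back): cur=E back=2 fwd=1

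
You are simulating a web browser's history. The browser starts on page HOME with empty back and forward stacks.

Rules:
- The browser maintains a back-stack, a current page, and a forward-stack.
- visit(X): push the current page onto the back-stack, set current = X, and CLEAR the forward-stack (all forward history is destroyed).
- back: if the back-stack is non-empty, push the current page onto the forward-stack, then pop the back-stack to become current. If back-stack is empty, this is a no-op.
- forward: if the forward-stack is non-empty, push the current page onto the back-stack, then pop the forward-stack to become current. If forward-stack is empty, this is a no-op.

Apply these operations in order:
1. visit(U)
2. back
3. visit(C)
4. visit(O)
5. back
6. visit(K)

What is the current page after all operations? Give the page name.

After 1 (visit(U)): cur=U back=1 fwd=0
After 2 (back): cur=HOME back=0 fwd=1
After 3 (visit(C)): cur=C back=1 fwd=0
After 4 (visit(O)): cur=O back=2 fwd=0
After 5 (back): cur=C back=1 fwd=1
After 6 (visit(K)): cur=K back=2 fwd=0

Answer: K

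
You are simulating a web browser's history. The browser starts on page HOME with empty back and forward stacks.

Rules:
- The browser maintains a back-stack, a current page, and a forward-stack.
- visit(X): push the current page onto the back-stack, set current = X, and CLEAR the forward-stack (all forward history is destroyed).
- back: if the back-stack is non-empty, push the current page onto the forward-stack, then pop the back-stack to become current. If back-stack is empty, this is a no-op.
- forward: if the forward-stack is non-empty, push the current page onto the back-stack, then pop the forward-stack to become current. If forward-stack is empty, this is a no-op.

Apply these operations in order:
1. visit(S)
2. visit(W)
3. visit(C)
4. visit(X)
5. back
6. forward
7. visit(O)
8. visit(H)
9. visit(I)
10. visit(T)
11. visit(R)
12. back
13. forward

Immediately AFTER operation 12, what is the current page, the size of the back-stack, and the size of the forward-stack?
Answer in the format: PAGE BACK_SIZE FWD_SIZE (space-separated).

After 1 (visit(S)): cur=S back=1 fwd=0
After 2 (visit(W)): cur=W back=2 fwd=0
After 3 (visit(C)): cur=C back=3 fwd=0
After 4 (visit(X)): cur=X back=4 fwd=0
After 5 (back): cur=C back=3 fwd=1
After 6 (forward): cur=X back=4 fwd=0
After 7 (visit(O)): cur=O back=5 fwd=0
After 8 (visit(H)): cur=H back=6 fwd=0
After 9 (visit(I)): cur=I back=7 fwd=0
After 10 (visit(T)): cur=T back=8 fwd=0
After 11 (visit(R)): cur=R back=9 fwd=0
After 12 (back): cur=T back=8 fwd=1

T 8 1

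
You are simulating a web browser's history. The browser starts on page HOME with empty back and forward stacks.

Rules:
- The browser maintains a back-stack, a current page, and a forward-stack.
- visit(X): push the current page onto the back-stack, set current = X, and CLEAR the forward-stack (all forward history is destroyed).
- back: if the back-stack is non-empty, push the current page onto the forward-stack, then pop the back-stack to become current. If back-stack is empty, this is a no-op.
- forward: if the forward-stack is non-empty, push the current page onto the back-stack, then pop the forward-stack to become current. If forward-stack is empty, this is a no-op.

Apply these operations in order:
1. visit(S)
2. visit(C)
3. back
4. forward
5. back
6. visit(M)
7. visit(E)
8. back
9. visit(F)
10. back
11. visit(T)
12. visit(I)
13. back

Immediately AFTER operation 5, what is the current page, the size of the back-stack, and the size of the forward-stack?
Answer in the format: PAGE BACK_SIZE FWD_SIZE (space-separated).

After 1 (visit(S)): cur=S back=1 fwd=0
After 2 (visit(C)): cur=C back=2 fwd=0
After 3 (back): cur=S back=1 fwd=1
After 4 (forward): cur=C back=2 fwd=0
After 5 (back): cur=S back=1 fwd=1

S 1 1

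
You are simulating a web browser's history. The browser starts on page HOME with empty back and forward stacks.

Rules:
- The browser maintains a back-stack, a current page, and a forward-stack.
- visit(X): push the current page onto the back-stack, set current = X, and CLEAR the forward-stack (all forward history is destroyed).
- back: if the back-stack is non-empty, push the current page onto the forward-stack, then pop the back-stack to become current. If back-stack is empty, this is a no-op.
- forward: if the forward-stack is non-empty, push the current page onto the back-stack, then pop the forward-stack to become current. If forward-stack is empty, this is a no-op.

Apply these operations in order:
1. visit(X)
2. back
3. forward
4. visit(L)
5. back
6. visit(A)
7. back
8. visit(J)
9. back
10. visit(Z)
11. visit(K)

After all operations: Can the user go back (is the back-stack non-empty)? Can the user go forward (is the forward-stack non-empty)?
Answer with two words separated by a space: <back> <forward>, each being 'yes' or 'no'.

Answer: yes no

Derivation:
After 1 (visit(X)): cur=X back=1 fwd=0
After 2 (back): cur=HOME back=0 fwd=1
After 3 (forward): cur=X back=1 fwd=0
After 4 (visit(L)): cur=L back=2 fwd=0
After 5 (back): cur=X back=1 fwd=1
After 6 (visit(A)): cur=A back=2 fwd=0
After 7 (back): cur=X back=1 fwd=1
After 8 (visit(J)): cur=J back=2 fwd=0
After 9 (back): cur=X back=1 fwd=1
After 10 (visit(Z)): cur=Z back=2 fwd=0
After 11 (visit(K)): cur=K back=3 fwd=0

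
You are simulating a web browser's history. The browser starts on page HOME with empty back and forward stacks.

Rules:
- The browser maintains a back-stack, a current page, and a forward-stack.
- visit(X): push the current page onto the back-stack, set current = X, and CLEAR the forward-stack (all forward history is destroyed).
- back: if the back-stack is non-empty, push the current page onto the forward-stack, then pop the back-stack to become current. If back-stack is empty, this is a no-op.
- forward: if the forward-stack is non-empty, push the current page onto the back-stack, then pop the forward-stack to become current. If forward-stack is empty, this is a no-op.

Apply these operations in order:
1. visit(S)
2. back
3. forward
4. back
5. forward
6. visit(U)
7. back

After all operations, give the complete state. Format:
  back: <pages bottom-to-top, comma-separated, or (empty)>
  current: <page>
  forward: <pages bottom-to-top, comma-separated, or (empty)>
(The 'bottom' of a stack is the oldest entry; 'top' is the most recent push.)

After 1 (visit(S)): cur=S back=1 fwd=0
After 2 (back): cur=HOME back=0 fwd=1
After 3 (forward): cur=S back=1 fwd=0
After 4 (back): cur=HOME back=0 fwd=1
After 5 (forward): cur=S back=1 fwd=0
After 6 (visit(U)): cur=U back=2 fwd=0
After 7 (back): cur=S back=1 fwd=1

Answer: back: HOME
current: S
forward: U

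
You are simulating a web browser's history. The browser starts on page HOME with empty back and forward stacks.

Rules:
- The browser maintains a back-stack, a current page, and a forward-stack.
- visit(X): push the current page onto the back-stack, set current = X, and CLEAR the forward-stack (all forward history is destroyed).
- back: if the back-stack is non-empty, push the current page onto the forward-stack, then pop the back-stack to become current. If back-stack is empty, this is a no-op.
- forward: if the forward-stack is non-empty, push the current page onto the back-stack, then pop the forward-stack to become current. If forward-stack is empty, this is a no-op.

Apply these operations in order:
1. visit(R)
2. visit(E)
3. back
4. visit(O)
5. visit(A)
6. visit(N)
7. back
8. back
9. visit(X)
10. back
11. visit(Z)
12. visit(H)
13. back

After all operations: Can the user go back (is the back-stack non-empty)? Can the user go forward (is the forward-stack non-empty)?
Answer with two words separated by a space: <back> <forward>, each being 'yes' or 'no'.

Answer: yes yes

Derivation:
After 1 (visit(R)): cur=R back=1 fwd=0
After 2 (visit(E)): cur=E back=2 fwd=0
After 3 (back): cur=R back=1 fwd=1
After 4 (visit(O)): cur=O back=2 fwd=0
After 5 (visit(A)): cur=A back=3 fwd=0
After 6 (visit(N)): cur=N back=4 fwd=0
After 7 (back): cur=A back=3 fwd=1
After 8 (back): cur=O back=2 fwd=2
After 9 (visit(X)): cur=X back=3 fwd=0
After 10 (back): cur=O back=2 fwd=1
After 11 (visit(Z)): cur=Z back=3 fwd=0
After 12 (visit(H)): cur=H back=4 fwd=0
After 13 (back): cur=Z back=3 fwd=1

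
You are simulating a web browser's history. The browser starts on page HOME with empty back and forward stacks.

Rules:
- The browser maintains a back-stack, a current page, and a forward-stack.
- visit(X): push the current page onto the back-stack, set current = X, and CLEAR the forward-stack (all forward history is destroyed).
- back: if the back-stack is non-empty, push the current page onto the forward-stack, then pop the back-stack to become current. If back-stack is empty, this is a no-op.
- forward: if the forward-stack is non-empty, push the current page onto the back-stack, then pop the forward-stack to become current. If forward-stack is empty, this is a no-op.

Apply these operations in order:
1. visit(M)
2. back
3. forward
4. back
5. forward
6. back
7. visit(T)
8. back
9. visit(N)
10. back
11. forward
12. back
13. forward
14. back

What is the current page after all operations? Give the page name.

Answer: HOME

Derivation:
After 1 (visit(M)): cur=M back=1 fwd=0
After 2 (back): cur=HOME back=0 fwd=1
After 3 (forward): cur=M back=1 fwd=0
After 4 (back): cur=HOME back=0 fwd=1
After 5 (forward): cur=M back=1 fwd=0
After 6 (back): cur=HOME back=0 fwd=1
After 7 (visit(T)): cur=T back=1 fwd=0
After 8 (back): cur=HOME back=0 fwd=1
After 9 (visit(N)): cur=N back=1 fwd=0
After 10 (back): cur=HOME back=0 fwd=1
After 11 (forward): cur=N back=1 fwd=0
After 12 (back): cur=HOME back=0 fwd=1
After 13 (forward): cur=N back=1 fwd=0
After 14 (back): cur=HOME back=0 fwd=1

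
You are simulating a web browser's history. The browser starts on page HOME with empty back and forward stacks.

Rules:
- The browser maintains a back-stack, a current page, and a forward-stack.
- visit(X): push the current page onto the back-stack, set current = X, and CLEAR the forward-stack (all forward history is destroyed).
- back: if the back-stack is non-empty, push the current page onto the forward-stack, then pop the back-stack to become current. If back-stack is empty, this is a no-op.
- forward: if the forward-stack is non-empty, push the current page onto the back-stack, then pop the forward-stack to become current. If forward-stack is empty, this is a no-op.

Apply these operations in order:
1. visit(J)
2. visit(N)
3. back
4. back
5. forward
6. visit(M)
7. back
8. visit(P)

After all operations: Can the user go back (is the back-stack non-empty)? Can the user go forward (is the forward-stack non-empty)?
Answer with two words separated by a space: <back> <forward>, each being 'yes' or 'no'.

Answer: yes no

Derivation:
After 1 (visit(J)): cur=J back=1 fwd=0
After 2 (visit(N)): cur=N back=2 fwd=0
After 3 (back): cur=J back=1 fwd=1
After 4 (back): cur=HOME back=0 fwd=2
After 5 (forward): cur=J back=1 fwd=1
After 6 (visit(M)): cur=M back=2 fwd=0
After 7 (back): cur=J back=1 fwd=1
After 8 (visit(P)): cur=P back=2 fwd=0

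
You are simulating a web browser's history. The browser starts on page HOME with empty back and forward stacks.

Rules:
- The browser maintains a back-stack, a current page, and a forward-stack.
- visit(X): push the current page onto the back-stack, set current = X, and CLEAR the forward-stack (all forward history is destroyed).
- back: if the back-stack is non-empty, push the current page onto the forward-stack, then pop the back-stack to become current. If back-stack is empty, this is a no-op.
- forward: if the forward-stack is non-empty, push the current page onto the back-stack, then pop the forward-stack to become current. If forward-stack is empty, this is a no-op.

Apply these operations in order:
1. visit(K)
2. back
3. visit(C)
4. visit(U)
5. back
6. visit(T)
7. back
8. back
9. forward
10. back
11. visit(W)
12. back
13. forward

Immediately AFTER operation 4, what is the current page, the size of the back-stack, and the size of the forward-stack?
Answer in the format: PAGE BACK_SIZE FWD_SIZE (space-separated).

After 1 (visit(K)): cur=K back=1 fwd=0
After 2 (back): cur=HOME back=0 fwd=1
After 3 (visit(C)): cur=C back=1 fwd=0
After 4 (visit(U)): cur=U back=2 fwd=0

U 2 0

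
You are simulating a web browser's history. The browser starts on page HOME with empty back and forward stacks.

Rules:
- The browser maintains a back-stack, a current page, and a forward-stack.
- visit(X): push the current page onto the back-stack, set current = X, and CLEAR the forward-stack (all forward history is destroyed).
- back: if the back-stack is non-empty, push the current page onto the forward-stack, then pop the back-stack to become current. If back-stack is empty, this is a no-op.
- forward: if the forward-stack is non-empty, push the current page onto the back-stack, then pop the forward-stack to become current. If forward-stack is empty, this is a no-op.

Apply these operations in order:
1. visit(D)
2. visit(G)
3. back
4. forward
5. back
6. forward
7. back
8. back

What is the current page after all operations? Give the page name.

Answer: HOME

Derivation:
After 1 (visit(D)): cur=D back=1 fwd=0
After 2 (visit(G)): cur=G back=2 fwd=0
After 3 (back): cur=D back=1 fwd=1
After 4 (forward): cur=G back=2 fwd=0
After 5 (back): cur=D back=1 fwd=1
After 6 (forward): cur=G back=2 fwd=0
After 7 (back): cur=D back=1 fwd=1
After 8 (back): cur=HOME back=0 fwd=2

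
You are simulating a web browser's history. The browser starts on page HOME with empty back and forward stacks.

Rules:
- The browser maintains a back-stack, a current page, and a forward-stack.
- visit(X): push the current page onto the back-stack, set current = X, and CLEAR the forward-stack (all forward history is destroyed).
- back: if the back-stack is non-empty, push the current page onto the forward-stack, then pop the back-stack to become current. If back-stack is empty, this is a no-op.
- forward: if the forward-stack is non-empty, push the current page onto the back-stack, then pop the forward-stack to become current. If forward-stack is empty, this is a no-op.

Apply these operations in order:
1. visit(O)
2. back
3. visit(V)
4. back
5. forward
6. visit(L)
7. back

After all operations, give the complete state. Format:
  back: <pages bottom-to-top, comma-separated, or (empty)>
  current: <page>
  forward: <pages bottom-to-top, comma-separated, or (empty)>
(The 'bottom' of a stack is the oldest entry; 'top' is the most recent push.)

Answer: back: HOME
current: V
forward: L

Derivation:
After 1 (visit(O)): cur=O back=1 fwd=0
After 2 (back): cur=HOME back=0 fwd=1
After 3 (visit(V)): cur=V back=1 fwd=0
After 4 (back): cur=HOME back=0 fwd=1
After 5 (forward): cur=V back=1 fwd=0
After 6 (visit(L)): cur=L back=2 fwd=0
After 7 (back): cur=V back=1 fwd=1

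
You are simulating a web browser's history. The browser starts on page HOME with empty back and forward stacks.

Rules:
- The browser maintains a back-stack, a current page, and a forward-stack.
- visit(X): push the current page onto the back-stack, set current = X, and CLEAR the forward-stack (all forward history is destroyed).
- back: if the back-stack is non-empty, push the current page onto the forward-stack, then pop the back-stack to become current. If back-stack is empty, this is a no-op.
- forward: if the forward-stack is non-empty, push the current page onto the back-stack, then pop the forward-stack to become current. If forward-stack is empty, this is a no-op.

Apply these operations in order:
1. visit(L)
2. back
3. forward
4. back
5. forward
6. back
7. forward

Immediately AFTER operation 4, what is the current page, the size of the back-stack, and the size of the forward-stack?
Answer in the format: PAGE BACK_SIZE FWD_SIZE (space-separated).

After 1 (visit(L)): cur=L back=1 fwd=0
After 2 (back): cur=HOME back=0 fwd=1
After 3 (forward): cur=L back=1 fwd=0
After 4 (back): cur=HOME back=0 fwd=1

HOME 0 1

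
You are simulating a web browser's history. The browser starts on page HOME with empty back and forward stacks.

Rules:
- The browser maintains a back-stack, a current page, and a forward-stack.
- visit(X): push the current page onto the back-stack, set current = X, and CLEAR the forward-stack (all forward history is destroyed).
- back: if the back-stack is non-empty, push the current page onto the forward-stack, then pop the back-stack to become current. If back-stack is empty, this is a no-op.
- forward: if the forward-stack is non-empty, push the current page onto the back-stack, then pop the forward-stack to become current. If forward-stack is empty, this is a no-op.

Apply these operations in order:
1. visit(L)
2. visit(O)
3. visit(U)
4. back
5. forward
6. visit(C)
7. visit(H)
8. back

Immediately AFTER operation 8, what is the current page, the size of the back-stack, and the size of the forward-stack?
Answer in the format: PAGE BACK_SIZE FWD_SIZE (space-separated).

After 1 (visit(L)): cur=L back=1 fwd=0
After 2 (visit(O)): cur=O back=2 fwd=0
After 3 (visit(U)): cur=U back=3 fwd=0
After 4 (back): cur=O back=2 fwd=1
After 5 (forward): cur=U back=3 fwd=0
After 6 (visit(C)): cur=C back=4 fwd=0
After 7 (visit(H)): cur=H back=5 fwd=0
After 8 (back): cur=C back=4 fwd=1

C 4 1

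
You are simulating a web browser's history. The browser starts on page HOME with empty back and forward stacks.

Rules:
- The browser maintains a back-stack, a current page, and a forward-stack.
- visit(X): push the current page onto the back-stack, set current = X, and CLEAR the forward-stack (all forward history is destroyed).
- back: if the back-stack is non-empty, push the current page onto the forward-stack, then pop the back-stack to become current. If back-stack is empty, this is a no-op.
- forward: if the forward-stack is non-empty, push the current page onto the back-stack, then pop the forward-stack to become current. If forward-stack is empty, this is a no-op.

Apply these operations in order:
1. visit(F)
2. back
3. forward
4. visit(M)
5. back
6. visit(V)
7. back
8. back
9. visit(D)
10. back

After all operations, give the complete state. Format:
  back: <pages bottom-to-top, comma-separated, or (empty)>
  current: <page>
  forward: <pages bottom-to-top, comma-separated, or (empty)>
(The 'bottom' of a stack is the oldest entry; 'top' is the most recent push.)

After 1 (visit(F)): cur=F back=1 fwd=0
After 2 (back): cur=HOME back=0 fwd=1
After 3 (forward): cur=F back=1 fwd=0
After 4 (visit(M)): cur=M back=2 fwd=0
After 5 (back): cur=F back=1 fwd=1
After 6 (visit(V)): cur=V back=2 fwd=0
After 7 (back): cur=F back=1 fwd=1
After 8 (back): cur=HOME back=0 fwd=2
After 9 (visit(D)): cur=D back=1 fwd=0
After 10 (back): cur=HOME back=0 fwd=1

Answer: back: (empty)
current: HOME
forward: D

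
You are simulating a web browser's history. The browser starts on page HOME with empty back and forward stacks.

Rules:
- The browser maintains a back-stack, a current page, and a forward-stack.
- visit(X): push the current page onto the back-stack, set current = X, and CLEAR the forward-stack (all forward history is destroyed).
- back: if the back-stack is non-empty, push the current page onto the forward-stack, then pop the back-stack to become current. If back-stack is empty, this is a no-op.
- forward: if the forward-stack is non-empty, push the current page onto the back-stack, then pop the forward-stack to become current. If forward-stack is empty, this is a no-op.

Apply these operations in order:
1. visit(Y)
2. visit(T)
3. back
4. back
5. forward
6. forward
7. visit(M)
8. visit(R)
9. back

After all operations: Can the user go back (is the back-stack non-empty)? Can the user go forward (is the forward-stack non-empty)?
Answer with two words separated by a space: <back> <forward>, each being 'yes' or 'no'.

Answer: yes yes

Derivation:
After 1 (visit(Y)): cur=Y back=1 fwd=0
After 2 (visit(T)): cur=T back=2 fwd=0
After 3 (back): cur=Y back=1 fwd=1
After 4 (back): cur=HOME back=0 fwd=2
After 5 (forward): cur=Y back=1 fwd=1
After 6 (forward): cur=T back=2 fwd=0
After 7 (visit(M)): cur=M back=3 fwd=0
After 8 (visit(R)): cur=R back=4 fwd=0
After 9 (back): cur=M back=3 fwd=1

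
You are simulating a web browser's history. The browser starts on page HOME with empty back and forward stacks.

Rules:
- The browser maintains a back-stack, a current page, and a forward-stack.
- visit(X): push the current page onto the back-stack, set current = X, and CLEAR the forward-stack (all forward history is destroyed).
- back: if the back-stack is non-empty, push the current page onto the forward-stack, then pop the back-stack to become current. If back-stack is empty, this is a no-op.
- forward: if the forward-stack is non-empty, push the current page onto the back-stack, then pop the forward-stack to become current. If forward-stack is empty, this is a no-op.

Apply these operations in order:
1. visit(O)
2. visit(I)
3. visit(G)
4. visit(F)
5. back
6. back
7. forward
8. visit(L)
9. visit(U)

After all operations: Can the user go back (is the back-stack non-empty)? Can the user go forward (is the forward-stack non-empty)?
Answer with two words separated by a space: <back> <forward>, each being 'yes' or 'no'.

Answer: yes no

Derivation:
After 1 (visit(O)): cur=O back=1 fwd=0
After 2 (visit(I)): cur=I back=2 fwd=0
After 3 (visit(G)): cur=G back=3 fwd=0
After 4 (visit(F)): cur=F back=4 fwd=0
After 5 (back): cur=G back=3 fwd=1
After 6 (back): cur=I back=2 fwd=2
After 7 (forward): cur=G back=3 fwd=1
After 8 (visit(L)): cur=L back=4 fwd=0
After 9 (visit(U)): cur=U back=5 fwd=0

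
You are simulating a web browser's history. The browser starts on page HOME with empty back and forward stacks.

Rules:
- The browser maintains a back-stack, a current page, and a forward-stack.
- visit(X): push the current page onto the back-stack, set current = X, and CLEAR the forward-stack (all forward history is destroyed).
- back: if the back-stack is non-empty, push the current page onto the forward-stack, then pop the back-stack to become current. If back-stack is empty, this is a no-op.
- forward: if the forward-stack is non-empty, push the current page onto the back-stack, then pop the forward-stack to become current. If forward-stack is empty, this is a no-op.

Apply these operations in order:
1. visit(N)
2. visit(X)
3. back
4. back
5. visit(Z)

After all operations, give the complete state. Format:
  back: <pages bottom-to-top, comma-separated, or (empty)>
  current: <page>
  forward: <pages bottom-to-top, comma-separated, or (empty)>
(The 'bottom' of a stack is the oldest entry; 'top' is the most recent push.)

Answer: back: HOME
current: Z
forward: (empty)

Derivation:
After 1 (visit(N)): cur=N back=1 fwd=0
After 2 (visit(X)): cur=X back=2 fwd=0
After 3 (back): cur=N back=1 fwd=1
After 4 (back): cur=HOME back=0 fwd=2
After 5 (visit(Z)): cur=Z back=1 fwd=0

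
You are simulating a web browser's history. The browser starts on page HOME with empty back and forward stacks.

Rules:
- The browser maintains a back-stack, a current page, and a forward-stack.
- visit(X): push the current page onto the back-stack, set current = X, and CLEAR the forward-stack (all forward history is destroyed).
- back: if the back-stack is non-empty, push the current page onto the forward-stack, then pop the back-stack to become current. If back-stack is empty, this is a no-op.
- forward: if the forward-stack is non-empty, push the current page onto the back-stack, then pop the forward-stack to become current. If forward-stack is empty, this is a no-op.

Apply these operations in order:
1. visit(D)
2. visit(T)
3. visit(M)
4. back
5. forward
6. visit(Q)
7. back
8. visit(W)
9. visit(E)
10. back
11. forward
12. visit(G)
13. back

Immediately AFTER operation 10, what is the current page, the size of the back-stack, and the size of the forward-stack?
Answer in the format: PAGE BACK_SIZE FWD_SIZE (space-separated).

After 1 (visit(D)): cur=D back=1 fwd=0
After 2 (visit(T)): cur=T back=2 fwd=0
After 3 (visit(M)): cur=M back=3 fwd=0
After 4 (back): cur=T back=2 fwd=1
After 5 (forward): cur=M back=3 fwd=0
After 6 (visit(Q)): cur=Q back=4 fwd=0
After 7 (back): cur=M back=3 fwd=1
After 8 (visit(W)): cur=W back=4 fwd=0
After 9 (visit(E)): cur=E back=5 fwd=0
After 10 (back): cur=W back=4 fwd=1

W 4 1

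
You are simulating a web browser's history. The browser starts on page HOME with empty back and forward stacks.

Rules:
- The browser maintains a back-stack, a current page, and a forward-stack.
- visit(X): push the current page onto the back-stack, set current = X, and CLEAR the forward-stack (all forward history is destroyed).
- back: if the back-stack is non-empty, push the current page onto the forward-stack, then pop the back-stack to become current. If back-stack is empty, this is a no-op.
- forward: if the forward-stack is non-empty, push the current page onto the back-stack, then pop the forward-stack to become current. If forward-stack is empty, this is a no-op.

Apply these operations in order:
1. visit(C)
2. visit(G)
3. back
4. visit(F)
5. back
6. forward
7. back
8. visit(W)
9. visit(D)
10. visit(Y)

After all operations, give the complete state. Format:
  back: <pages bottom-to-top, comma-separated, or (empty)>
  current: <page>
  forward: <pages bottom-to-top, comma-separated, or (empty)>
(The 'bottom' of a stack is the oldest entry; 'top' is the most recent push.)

Answer: back: HOME,C,W,D
current: Y
forward: (empty)

Derivation:
After 1 (visit(C)): cur=C back=1 fwd=0
After 2 (visit(G)): cur=G back=2 fwd=0
After 3 (back): cur=C back=1 fwd=1
After 4 (visit(F)): cur=F back=2 fwd=0
After 5 (back): cur=C back=1 fwd=1
After 6 (forward): cur=F back=2 fwd=0
After 7 (back): cur=C back=1 fwd=1
After 8 (visit(W)): cur=W back=2 fwd=0
After 9 (visit(D)): cur=D back=3 fwd=0
After 10 (visit(Y)): cur=Y back=4 fwd=0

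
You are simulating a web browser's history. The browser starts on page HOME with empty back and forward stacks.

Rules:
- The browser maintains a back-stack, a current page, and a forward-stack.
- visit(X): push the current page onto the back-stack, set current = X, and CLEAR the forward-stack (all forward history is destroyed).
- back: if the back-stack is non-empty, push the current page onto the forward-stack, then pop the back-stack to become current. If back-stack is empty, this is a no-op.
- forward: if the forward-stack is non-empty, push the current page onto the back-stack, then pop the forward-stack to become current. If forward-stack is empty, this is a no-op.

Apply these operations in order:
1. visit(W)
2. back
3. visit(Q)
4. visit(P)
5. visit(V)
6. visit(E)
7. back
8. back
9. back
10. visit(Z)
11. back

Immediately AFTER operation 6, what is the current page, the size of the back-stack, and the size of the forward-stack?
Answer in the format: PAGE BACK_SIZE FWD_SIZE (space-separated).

After 1 (visit(W)): cur=W back=1 fwd=0
After 2 (back): cur=HOME back=0 fwd=1
After 3 (visit(Q)): cur=Q back=1 fwd=0
After 4 (visit(P)): cur=P back=2 fwd=0
After 5 (visit(V)): cur=V back=3 fwd=0
After 6 (visit(E)): cur=E back=4 fwd=0

E 4 0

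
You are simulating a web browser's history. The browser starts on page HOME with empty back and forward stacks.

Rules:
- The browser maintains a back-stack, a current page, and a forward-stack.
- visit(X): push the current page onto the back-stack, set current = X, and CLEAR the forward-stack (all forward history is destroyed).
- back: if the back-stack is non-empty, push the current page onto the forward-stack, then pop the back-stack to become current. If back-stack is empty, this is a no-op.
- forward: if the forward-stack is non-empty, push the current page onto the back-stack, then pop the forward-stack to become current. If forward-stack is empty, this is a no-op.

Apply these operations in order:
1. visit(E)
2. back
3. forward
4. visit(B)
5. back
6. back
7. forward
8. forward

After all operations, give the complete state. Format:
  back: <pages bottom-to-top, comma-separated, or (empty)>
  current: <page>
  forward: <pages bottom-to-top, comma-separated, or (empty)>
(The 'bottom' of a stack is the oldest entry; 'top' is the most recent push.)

After 1 (visit(E)): cur=E back=1 fwd=0
After 2 (back): cur=HOME back=0 fwd=1
After 3 (forward): cur=E back=1 fwd=0
After 4 (visit(B)): cur=B back=2 fwd=0
After 5 (back): cur=E back=1 fwd=1
After 6 (back): cur=HOME back=0 fwd=2
After 7 (forward): cur=E back=1 fwd=1
After 8 (forward): cur=B back=2 fwd=0

Answer: back: HOME,E
current: B
forward: (empty)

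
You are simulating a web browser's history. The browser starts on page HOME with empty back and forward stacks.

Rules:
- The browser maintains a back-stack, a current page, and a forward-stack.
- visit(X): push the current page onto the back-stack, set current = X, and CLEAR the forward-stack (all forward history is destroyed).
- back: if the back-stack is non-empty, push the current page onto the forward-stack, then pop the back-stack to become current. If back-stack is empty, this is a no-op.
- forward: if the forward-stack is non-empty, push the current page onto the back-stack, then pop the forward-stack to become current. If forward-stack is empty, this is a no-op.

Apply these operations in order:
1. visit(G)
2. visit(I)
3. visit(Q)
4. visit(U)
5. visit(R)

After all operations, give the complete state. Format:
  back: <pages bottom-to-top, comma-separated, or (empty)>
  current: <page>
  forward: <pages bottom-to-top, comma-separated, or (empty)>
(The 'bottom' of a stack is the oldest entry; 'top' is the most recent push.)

After 1 (visit(G)): cur=G back=1 fwd=0
After 2 (visit(I)): cur=I back=2 fwd=0
After 3 (visit(Q)): cur=Q back=3 fwd=0
After 4 (visit(U)): cur=U back=4 fwd=0
After 5 (visit(R)): cur=R back=5 fwd=0

Answer: back: HOME,G,I,Q,U
current: R
forward: (empty)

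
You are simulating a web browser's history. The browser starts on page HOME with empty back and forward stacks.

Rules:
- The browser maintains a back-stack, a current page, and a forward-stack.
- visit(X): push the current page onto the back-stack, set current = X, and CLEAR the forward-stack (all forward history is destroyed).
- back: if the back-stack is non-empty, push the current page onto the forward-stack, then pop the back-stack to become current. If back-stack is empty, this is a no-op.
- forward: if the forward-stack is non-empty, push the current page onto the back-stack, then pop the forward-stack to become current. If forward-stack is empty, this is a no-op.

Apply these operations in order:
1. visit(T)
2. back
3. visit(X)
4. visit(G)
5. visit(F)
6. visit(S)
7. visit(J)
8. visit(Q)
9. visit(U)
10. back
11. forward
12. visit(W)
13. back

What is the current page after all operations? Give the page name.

Answer: U

Derivation:
After 1 (visit(T)): cur=T back=1 fwd=0
After 2 (back): cur=HOME back=0 fwd=1
After 3 (visit(X)): cur=X back=1 fwd=0
After 4 (visit(G)): cur=G back=2 fwd=0
After 5 (visit(F)): cur=F back=3 fwd=0
After 6 (visit(S)): cur=S back=4 fwd=0
After 7 (visit(J)): cur=J back=5 fwd=0
After 8 (visit(Q)): cur=Q back=6 fwd=0
After 9 (visit(U)): cur=U back=7 fwd=0
After 10 (back): cur=Q back=6 fwd=1
After 11 (forward): cur=U back=7 fwd=0
After 12 (visit(W)): cur=W back=8 fwd=0
After 13 (back): cur=U back=7 fwd=1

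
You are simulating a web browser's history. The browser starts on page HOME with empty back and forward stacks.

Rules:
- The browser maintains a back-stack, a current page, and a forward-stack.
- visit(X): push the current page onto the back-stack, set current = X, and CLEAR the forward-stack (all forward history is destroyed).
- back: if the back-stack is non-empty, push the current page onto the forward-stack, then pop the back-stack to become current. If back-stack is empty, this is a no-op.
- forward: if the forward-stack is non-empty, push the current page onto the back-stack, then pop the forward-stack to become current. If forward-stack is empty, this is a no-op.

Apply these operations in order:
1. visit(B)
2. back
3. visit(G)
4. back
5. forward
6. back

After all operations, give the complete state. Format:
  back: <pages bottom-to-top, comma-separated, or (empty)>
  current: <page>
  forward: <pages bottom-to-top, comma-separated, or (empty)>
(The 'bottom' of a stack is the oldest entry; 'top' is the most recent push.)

After 1 (visit(B)): cur=B back=1 fwd=0
After 2 (back): cur=HOME back=0 fwd=1
After 3 (visit(G)): cur=G back=1 fwd=0
After 4 (back): cur=HOME back=0 fwd=1
After 5 (forward): cur=G back=1 fwd=0
After 6 (back): cur=HOME back=0 fwd=1

Answer: back: (empty)
current: HOME
forward: G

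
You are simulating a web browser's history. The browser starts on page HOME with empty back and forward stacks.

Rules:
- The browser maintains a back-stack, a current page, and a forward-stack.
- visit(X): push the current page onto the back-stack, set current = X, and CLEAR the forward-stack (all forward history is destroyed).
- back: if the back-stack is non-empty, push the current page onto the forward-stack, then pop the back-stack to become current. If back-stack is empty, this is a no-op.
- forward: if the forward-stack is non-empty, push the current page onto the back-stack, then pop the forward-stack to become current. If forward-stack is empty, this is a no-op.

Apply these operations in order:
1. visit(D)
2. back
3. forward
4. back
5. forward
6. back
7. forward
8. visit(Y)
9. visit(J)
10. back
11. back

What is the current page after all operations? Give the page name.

Answer: D

Derivation:
After 1 (visit(D)): cur=D back=1 fwd=0
After 2 (back): cur=HOME back=0 fwd=1
After 3 (forward): cur=D back=1 fwd=0
After 4 (back): cur=HOME back=0 fwd=1
After 5 (forward): cur=D back=1 fwd=0
After 6 (back): cur=HOME back=0 fwd=1
After 7 (forward): cur=D back=1 fwd=0
After 8 (visit(Y)): cur=Y back=2 fwd=0
After 9 (visit(J)): cur=J back=3 fwd=0
After 10 (back): cur=Y back=2 fwd=1
After 11 (back): cur=D back=1 fwd=2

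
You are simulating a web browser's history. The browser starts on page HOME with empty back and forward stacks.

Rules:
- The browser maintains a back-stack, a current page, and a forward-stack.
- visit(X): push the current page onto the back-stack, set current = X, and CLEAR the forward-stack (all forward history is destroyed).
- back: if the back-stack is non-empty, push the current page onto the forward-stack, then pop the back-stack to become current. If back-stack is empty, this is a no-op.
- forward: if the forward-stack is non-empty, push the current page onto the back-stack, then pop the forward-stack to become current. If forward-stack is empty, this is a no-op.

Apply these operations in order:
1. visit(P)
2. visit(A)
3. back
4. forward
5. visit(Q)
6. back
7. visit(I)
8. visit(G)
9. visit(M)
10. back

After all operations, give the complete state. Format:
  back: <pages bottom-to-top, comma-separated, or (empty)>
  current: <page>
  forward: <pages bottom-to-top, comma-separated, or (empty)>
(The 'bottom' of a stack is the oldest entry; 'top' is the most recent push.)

After 1 (visit(P)): cur=P back=1 fwd=0
After 2 (visit(A)): cur=A back=2 fwd=0
After 3 (back): cur=P back=1 fwd=1
After 4 (forward): cur=A back=2 fwd=0
After 5 (visit(Q)): cur=Q back=3 fwd=0
After 6 (back): cur=A back=2 fwd=1
After 7 (visit(I)): cur=I back=3 fwd=0
After 8 (visit(G)): cur=G back=4 fwd=0
After 9 (visit(M)): cur=M back=5 fwd=0
After 10 (back): cur=G back=4 fwd=1

Answer: back: HOME,P,A,I
current: G
forward: M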